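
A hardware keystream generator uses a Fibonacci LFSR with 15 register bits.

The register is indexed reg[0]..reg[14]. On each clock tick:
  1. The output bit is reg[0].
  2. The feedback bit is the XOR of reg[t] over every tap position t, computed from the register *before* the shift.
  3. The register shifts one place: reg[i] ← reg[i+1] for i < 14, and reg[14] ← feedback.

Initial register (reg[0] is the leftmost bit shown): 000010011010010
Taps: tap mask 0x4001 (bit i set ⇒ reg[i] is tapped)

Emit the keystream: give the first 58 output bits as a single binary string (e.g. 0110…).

k : reg_k → out_k, fb_k
0: 000010011010010 → 0, fb=0
1: 000100110100100 → 0, fb=0
2: 001001101001000 → 0, fb=0
3: 010011010010000 → 0, fb=0
4: 100110100100000 → 1, fb=1
5: 001101001000001 → 0, fb=1
6: 011010010000011 → 0, fb=1
7: 110100100000111 → 1, fb=0
8: 101001000001110 → 1, fb=1
9: 010010000011101 → 0, fb=1
10: 100100000111011 → 1, fb=0
11: 001000001110110 → 0, fb=0
12: 010000011101100 → 0, fb=0
13: 100000111011000 → 1, fb=1
14: 000001110110001 → 0, fb=1
15: 000011101100011 → 0, fb=1
16: 000111011000111 → 0, fb=1
17: 001110110001111 → 0, fb=1
18: 011101100011111 → 0, fb=1
19: 111011000111111 → 1, fb=0
20: 110110001111110 → 1, fb=1
21: 101100011111101 → 1, fb=0
22: 011000111111010 → 0, fb=0
23: 110001111110100 → 1, fb=1
24: 100011111101001 → 1, fb=0
25: 000111111010010 → 0, fb=0
26: 001111110100100 → 0, fb=0
27: 011111101001000 → 0, fb=0
28: 111111010010000 → 1, fb=1
29: 111110100100001 → 1, fb=0
30: 111101001000010 → 1, fb=1
31: 111010010000101 → 1, fb=0
32: 110100100001010 → 1, fb=1
33: 101001000010101 → 1, fb=0
34: 010010000101010 → 0, fb=0
35: 100100001010100 → 1, fb=1
36: 001000010101001 → 0, fb=1
37: 010000101010011 → 0, fb=1
38: 100001010100111 → 1, fb=0
39: 000010101001110 → 0, fb=0
40: 000101010011100 → 0, fb=0
41: 001010100111000 → 0, fb=0
42: 010101001110000 → 0, fb=0
43: 101010011100000 → 1, fb=1
44: 010100111000001 → 0, fb=1
45: 101001110000011 → 1, fb=0
46: 010011100000110 → 0, fb=0
47: 100111000001100 → 1, fb=1
48: 001110000011001 → 0, fb=1
49: 011100000110011 → 0, fb=1
50: 111000001100111 → 1, fb=0
51: 110000011001110 → 1, fb=1
52: 100000110011101 → 1, fb=0
53: 000001100111010 → 0, fb=0
54: 000011001110100 → 0, fb=0
55: 000110011101000 → 0, fb=0
56: 001100111010000 → 0, fb=0
57: 011001110100000 → 0, fb=0

0000100110100100000111011000111111010010000101010011100000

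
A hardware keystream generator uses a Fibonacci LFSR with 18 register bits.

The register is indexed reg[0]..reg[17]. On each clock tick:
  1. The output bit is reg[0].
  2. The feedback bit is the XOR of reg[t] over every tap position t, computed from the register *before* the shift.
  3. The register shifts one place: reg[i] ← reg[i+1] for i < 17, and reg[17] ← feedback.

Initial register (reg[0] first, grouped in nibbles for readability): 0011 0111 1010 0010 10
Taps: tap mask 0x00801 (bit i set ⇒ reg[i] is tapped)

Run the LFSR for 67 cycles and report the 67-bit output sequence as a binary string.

0011011110100010100010001111100101010000100111110110101011110010001

tick  register→output (feedback)
  0  001101111010001010→0 (0)
  1  011011110100010100→0 (0)
  2  110111101000101000→1 (1)
  3  101111010001010001→1 (0)
  4  011110100010100010→0 (0)
  5  111101000101000100→1 (0)
  6  111010001010001000→1 (1)
  7  110100010100010001→1 (1)
  8  101000101000100011→1 (1)
  9  010001010001000111→0 (1)
 10  100010100010001111→1 (1)
 11  000101000100011111→0 (0)
 12  001010001000111110→0 (0)
 13  010100010001111100→0 (1)
 14  101000100011111001→1 (0)
 15  010001000111110010→0 (1)
 16  100010001111100101→1 (0)
 17  000100011111001010→0 (1)
 18  001000111110010101→0 (0)
 19  010001111100101010→0 (0)
 20  100011111001010100→1 (0)
 21  000111110010101000→0 (0)
 22  001111100101010000→0 (1)
 23  011111001010100001→0 (0)
 24  111110010101000010→1 (0)
 25  111100101010000100→1 (1)
 26  111001010100001001→1 (1)
 27  110010101000010011→1 (1)
 28  100101010000100111→1 (1)
 29  001010100001001111→0 (1)
 30  010101000010011111→0 (0)
 31  101010000100111110→1 (1)
 32  010100001001111101→0 (1)
 33  101000010011111011→1 (0)
 34  010000100111110110→0 (1)
 35  100001001111101101→1 (0)
 36  000010011111011010→0 (1)
 37  000100111110110101→0 (0)
 38  001001111101101010→0 (1)
 39  010011111011010101→0 (1)
 40  100111110110101011→1 (1)
 41  001111101101010111→0 (1)
 42  011111011010101111→0 (0)
 43  111110110101011110→1 (0)
 44  111101101010111100→1 (1)
 45  111011010101111001→1 (0)
 46  110110101011110010→1 (0)
 47  101101010111100100→1 (0)
 48  011010101111001000→0 (1)
 49  110101011110010001→1 (1)
 50  101010111100100011→1 (1)
 51  010101111001000111→0 (1)
 52  101011110010001111→1 (1)
 53  010111100100011111→0 (0)
 54  101111001000111110→1 (1)
 55  011110010001111101→0 (1)
 56  111100100011111011→1 (0)
 57  111001000111110110→1 (0)
 58  110010001111101100→1 (0)
 59  100100011111011000→1 (0)
 60  001000111110110000→0 (0)
 61  010001111101100000→0 (1)
 62  100011111011000001→1 (0)
 63  000111110110000010→0 (0)
 64  001111101100000100→0 (0)
 65  011111011000001000→0 (0)
 66  111110110000010000→1 (1)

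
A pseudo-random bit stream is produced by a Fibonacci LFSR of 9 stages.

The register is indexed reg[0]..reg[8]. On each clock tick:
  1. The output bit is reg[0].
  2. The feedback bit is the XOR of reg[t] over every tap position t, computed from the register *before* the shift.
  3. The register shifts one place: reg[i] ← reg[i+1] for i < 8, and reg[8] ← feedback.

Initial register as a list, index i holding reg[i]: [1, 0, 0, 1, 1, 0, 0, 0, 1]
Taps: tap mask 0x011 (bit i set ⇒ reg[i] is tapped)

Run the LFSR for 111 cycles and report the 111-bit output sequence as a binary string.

step | reg (before) | out | fb
   0 | 100110001 | 1 | 0
   1 | 001100010 | 0 | 0
   2 | 011000100 | 0 | 0
   3 | 110001000 | 1 | 1
   4 | 100010001 | 1 | 0
   5 | 000100010 | 0 | 0
   6 | 001000100 | 0 | 0
   7 | 010001000 | 0 | 0
   8 | 100010000 | 1 | 0
   9 | 000100000 | 0 | 0
  10 | 001000000 | 0 | 0
  11 | 010000000 | 0 | 0
  12 | 100000000 | 1 | 1
  13 | 000000001 | 0 | 0
  14 | 000000010 | 0 | 0
  15 | 000000100 | 0 | 0
  16 | 000001000 | 0 | 0
  17 | 000010000 | 0 | 1
  18 | 000100001 | 0 | 0
  19 | 001000010 | 0 | 0
  20 | 010000100 | 0 | 0
  21 | 100001000 | 1 | 1
  22 | 000010001 | 0 | 1
  23 | 000100011 | 0 | 0
  24 | 001000110 | 0 | 0
  25 | 010001100 | 0 | 0
  26 | 100011000 | 1 | 0
  27 | 000110000 | 0 | 1
  28 | 001100001 | 0 | 0
  29 | 011000010 | 0 | 0
  30 | 110000100 | 1 | 1
  31 | 100001001 | 1 | 1
  32 | 000010011 | 0 | 1
  33 | 000100111 | 0 | 0
  34 | 001001110 | 0 | 0
  35 | 010011100 | 0 | 1
  36 | 100111001 | 1 | 0
  37 | 001110010 | 0 | 1
  38 | 011100101 | 0 | 0
  39 | 111001010 | 1 | 1
  40 | 110010101 | 1 | 0
  41 | 100101010 | 1 | 1
  42 | 001010101 | 0 | 1
  43 | 010101011 | 0 | 0
  44 | 101010110 | 1 | 0
  45 | 010101100 | 0 | 0
  46 | 101011000 | 1 | 0
  47 | 010110000 | 0 | 1
  48 | 101100001 | 1 | 1
  49 | 011000011 | 0 | 0
  50 | 110000110 | 1 | 1
  51 | 100001101 | 1 | 1
  52 | 000011011 | 0 | 1
  53 | 000110111 | 0 | 1
  54 | 001101111 | 0 | 0
  55 | 011011110 | 0 | 1
  56 | 110111101 | 1 | 0
  57 | 101111010 | 1 | 0
  58 | 011110100 | 0 | 1
  59 | 111101001 | 1 | 1
  60 | 111010011 | 1 | 0
  61 | 110100110 | 1 | 1
  62 | 101001101 | 1 | 1
  63 | 010011011 | 0 | 1
  64 | 100110111 | 1 | 0
  65 | 001101110 | 0 | 0
  66 | 011011100 | 0 | 1
  67 | 110111001 | 1 | 0
  68 | 101110010 | 1 | 0
  69 | 011100100 | 0 | 0
  70 | 111001000 | 1 | 1
  71 | 110010001 | 1 | 0
  72 | 100100010 | 1 | 1
  73 | 001000101 | 0 | 0
  74 | 010001010 | 0 | 0
  75 | 100010100 | 1 | 0
  76 | 000101000 | 0 | 0
  77 | 001010000 | 0 | 1
  78 | 010100001 | 0 | 0
  79 | 101000010 | 1 | 1
  80 | 010000101 | 0 | 0
  81 | 100001010 | 1 | 1
  82 | 000010101 | 0 | 1
  83 | 000101011 | 0 | 0
  84 | 001010110 | 0 | 1
  85 | 010101101 | 0 | 0
  86 | 101011010 | 1 | 0
  87 | 010110100 | 0 | 1
  88 | 101101001 | 1 | 1
  89 | 011010011 | 0 | 1
  90 | 110100111 | 1 | 1
  91 | 101001111 | 1 | 1
  92 | 010011111 | 0 | 1
  93 | 100111111 | 1 | 0
  94 | 001111110 | 0 | 1
  95 | 011111101 | 0 | 1
  96 | 111111011 | 1 | 0
  97 | 111110110 | 1 | 0
  98 | 111101100 | 1 | 1
  99 | 111011001 | 1 | 0
 100 | 110110010 | 1 | 0
 101 | 101100100 | 1 | 1
 102 | 011001001 | 0 | 0
 103 | 110010010 | 1 | 0
 104 | 100100100 | 1 | 1
 105 | 001001001 | 0 | 0
 106 | 010010010 | 0 | 1
 107 | 100100101 | 1 | 1
 108 | 001001011 | 0 | 0
 109 | 010010110 | 0 | 1
 110 | 100101101 | 1 | 1

100110001000100000000100001000110000100111001010101100001101111010011011100100010100001010110100111111011001001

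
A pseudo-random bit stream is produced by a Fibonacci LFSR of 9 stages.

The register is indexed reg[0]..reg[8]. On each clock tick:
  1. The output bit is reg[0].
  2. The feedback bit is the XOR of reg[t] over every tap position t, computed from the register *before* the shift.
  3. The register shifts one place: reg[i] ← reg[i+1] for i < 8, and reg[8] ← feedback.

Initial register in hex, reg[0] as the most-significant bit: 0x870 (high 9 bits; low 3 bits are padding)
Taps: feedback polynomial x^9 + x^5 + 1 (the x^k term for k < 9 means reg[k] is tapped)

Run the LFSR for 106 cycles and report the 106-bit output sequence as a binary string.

1000011100110000100100010101110101111001001011100111000000111011101001111010100101000000101010101111101011

tick  register→output (feedback)
  0  100001110→1 (0)
  1  000011100→0 (1)
  2  000111001→0 (1)
  3  001110011→0 (0)
  4  011100110→0 (0)
  5  111001100→1 (0)
  6  110011000→1 (0)
  7  100110000→1 (1)
  8  001100001→0 (0)
  9  011000010→0 (0)
 10  110000100→1 (1)
 11  100001001→1 (0)
 12  000010010→0 (0)
 13  000100100→0 (0)
 14  001001000→0 (1)
 15  010010001→0 (0)
 16  100100010→1 (1)
 17  001000101→0 (0)
 18  010001010→0 (1)
 19  100010101→1 (1)
 20  000101011→0 (1)
 21  001010111→0 (0)
 22  010101110→0 (1)
 23  101011101→1 (0)
 24  010111010→0 (1)
 25  101110101→1 (1)
 26  011101011→0 (1)
 27  111010111→1 (1)
 28  110101111→1 (0)
 29  101011110→1 (0)
 30  010111100→0 (1)
 31  101111001→1 (0)
 32  011110010→0 (0)
 33  111100100→1 (1)
 34  111001001→1 (0)
 35  110010010→1 (1)
 36  100100101→1 (1)
 37  001001011→0 (1)
 38  010010111→0 (0)
 39  100101110→1 (0)
 40  001011100→0 (1)
 41  010111001→0 (1)
 42  101110011→1 (1)
 43  011100111→0 (0)
 44  111001110→1 (0)
 45  110011100→1 (0)
 46  100111000→1 (0)
 47  001110000→0 (0)
 48  011100000→0 (0)
 49  111000000→1 (1)
 50  110000001→1 (1)
 51  100000011→1 (1)
 52  000000111→0 (0)
 53  000001110→0 (1)
 54  000011101→0 (1)
 55  000111011→0 (1)
 56  001110111→0 (0)
 57  011101110→0 (1)
 58  111011101→1 (0)
 59  110111010→1 (0)
 60  101110100→1 (1)
 61  011101001→0 (1)
 62  111010011→1 (1)
 63  110100111→1 (1)
 64  101001111→1 (0)
 65  010011110→0 (1)
 66  100111101→1 (0)
 67  001111010→0 (1)
 68  011110101→0 (0)
 69  111101010→1 (0)
 70  111010100→1 (1)
 71  110101001→1 (0)
 72  101010010→1 (1)
 73  010100101→0 (0)
 74  101001010→1 (0)
 75  010010100→0 (0)
 76  100101000→1 (0)
 77  001010000→0 (0)
 78  010100000→0 (0)
 79  101000000→1 (1)
 80  010000001→0 (0)
 81  100000010→1 (1)
 82  000000101→0 (0)
 83  000001010→0 (1)
 84  000010101→0 (0)
 85  000101010→0 (1)
 86  001010101→0 (0)
 87  010101010→0 (1)
 88  101010101→1 (1)
 89  010101011→0 (1)
 90  101010111→1 (1)
 91  010101111→0 (1)
 92  101011111→1 (0)
 93  010111110→0 (1)
 94  101111101→1 (0)
 95  011111010→0 (1)
 96  111110101→1 (1)
 97  111101011→1 (0)
 98  111010110→1 (1)
 99  110101101→1 (0)
100  101011010→1 (0)
101  010110100→0 (0)
102  101101000→1 (0)
103  011010000→0 (0)
104  110100000→1 (1)
105  101000001→1 (1)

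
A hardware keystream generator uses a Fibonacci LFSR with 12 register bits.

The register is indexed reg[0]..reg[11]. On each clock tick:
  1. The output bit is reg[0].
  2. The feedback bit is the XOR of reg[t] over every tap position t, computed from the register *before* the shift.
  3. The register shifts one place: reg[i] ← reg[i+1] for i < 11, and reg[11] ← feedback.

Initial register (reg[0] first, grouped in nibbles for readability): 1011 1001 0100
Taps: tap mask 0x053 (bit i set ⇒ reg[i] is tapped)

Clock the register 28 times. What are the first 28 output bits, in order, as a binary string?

step | reg (before) | out | fb
   0 | 101110010100 | 1 | 0
   1 | 011100101000 | 0 | 0
   2 | 111001010000 | 1 | 0
   3 | 110010100000 | 1 | 0
   4 | 100101000000 | 1 | 1
   5 | 001010000001 | 0 | 1
   6 | 010100000011 | 0 | 1
   7 | 101000000111 | 1 | 1
   8 | 010000001111 | 0 | 1
   9 | 100000011111 | 1 | 1
  10 | 000000111111 | 0 | 1
  11 | 000001111111 | 0 | 1
  12 | 000011111111 | 0 | 0
  13 | 000111111110 | 0 | 0
  14 | 001111111100 | 0 | 0
  15 | 011111111000 | 0 | 1
  16 | 111111110001 | 1 | 0
  17 | 111111100010 | 1 | 0
  18 | 111111000100 | 1 | 1
  19 | 111110001001 | 1 | 1
  20 | 111100010011 | 1 | 0
  21 | 111000100110 | 1 | 1
  22 | 110001001101 | 1 | 0
  23 | 100010011010 | 1 | 0
  24 | 000100110100 | 0 | 1
  25 | 001001101001 | 0 | 1
  26 | 010011010011 | 0 | 0
  27 | 100110100110 | 1 | 1

1011100101000000111111110001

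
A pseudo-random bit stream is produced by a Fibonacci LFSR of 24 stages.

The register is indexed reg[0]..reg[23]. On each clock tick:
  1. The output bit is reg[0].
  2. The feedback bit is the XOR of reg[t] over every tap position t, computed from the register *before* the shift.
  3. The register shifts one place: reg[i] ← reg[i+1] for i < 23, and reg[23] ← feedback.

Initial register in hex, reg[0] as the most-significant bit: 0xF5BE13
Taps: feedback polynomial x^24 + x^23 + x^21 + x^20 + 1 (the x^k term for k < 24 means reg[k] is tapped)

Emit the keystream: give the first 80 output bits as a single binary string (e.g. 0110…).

11110101101111100001001100111110111101010100101101000011001111100100010100100110

k : reg_k → out_k, fb_k
0: 111101011011111000010011 → 1, fb=0
1: 111010110111110000100110 → 1, fb=0
2: 110101101111100001001100 → 1, fb=1
3: 101011011111000010011001 → 1, fb=1
4: 010110111110000100110011 → 0, fb=1
5: 101101111100001001100111 → 1, fb=1
6: 011011111000010011001111 → 0, fb=1
7: 110111110000100110011111 → 1, fb=0
8: 101111100001001100111110 → 1, fb=1
9: 011111000010011001111101 → 0, fb=1
10: 111110000100110011111011 → 1, fb=1
11: 111100001001100111110111 → 1, fb=1
12: 111000010011001111101111 → 1, fb=0
13: 110000100110011111011110 → 1, fb=1
14: 100001001100111110111101 → 1, fb=0
15: 000010011001111101111010 → 0, fb=1
16: 000100110011111011110101 → 0, fb=0
17: 001001100111110111101010 → 0, fb=1
18: 010011001111101111010101 → 0, fb=0
19: 100110011111011110101010 → 1, fb=0
20: 001100111110111101010100 → 0, fb=1
21: 011001111101111010101001 → 0, fb=0
22: 110011111011110101010010 → 1, fb=1
23: 100111110111101010100101 → 1, fb=1
24: 001111101111010101001011 → 0, fb=0
25: 011111011110101010010110 → 0, fb=1
26: 111110111101010100101101 → 1, fb=0
27: 111101111010101001011010 → 1, fb=0
28: 111011110101010010110100 → 1, fb=0
29: 110111101010100101101000 → 1, fb=0
30: 101111010101001011010000 → 1, fb=1
31: 011110101010010110100001 → 0, fb=1
32: 111101010100101101000011 → 1, fb=0
33: 111010101001011010000110 → 1, fb=0
34: 110101010010110100001100 → 1, fb=1
35: 101010100101101000011001 → 1, fb=1
36: 010101001011010000110011 → 0, fb=1
37: 101010010110100001100111 → 1, fb=1
38: 010100101101000011001111 → 0, fb=1
39: 101001011010000110011111 → 1, fb=0
40: 010010110100001100111110 → 0, fb=0
41: 100101101000011001111100 → 1, fb=1
42: 001011010000110011111001 → 0, fb=0
43: 010110100001100111110010 → 0, fb=0
44: 101101000011001111100100 → 1, fb=0
45: 011010000110011111001000 → 0, fb=1
46: 110100001100111110010001 → 1, fb=0
47: 101000011001111100100010 → 1, fb=1
48: 010000110011111001000101 → 0, fb=0
49: 100001100111110010001010 → 1, fb=0
50: 000011001111100100010100 → 0, fb=1
51: 000110011111001000101001 → 0, fb=0
52: 001100111110010001010010 → 0, fb=0
53: 011001111100100010100100 → 0, fb=1
54: 110011111001000101001001 → 1, fb=1
55: 100111110010001010010011 → 1, fb=0
56: 001111100100010100100110 → 0, fb=1
57: 011111001000101001001101 → 0, fb=1
58: 111110010001010010011011 → 1, fb=1
59: 111100100010100100110111 → 1, fb=1
60: 111001000101001001101111 → 1, fb=0
61: 110010001010010011011110 → 1, fb=1
62: 100100010100100110111101 → 1, fb=0
63: 001000101001001101111010 → 0, fb=1
64: 010001010010011011110101 → 0, fb=0
65: 100010100100110111101010 → 1, fb=0
66: 000101001001101111010100 → 0, fb=1
67: 001010010011011110101001 → 0, fb=0
68: 010100100110111101010010 → 0, fb=0
69: 101001001101111010100100 → 1, fb=0
70: 010010011011110101001000 → 0, fb=1
71: 100100110111101010010001 → 1, fb=0
72: 001001101111010100100010 → 0, fb=0
73: 010011011110101001000100 → 0, fb=1
74: 100110111101010010001001 → 1, fb=1
75: 001101111010100100010011 → 0, fb=1
76: 011011110101001000100111 → 0, fb=0
77: 110111101010010001001110 → 1, fb=1
78: 101111010100100010011101 → 1, fb=0
79: 011110101001000100111010 → 0, fb=1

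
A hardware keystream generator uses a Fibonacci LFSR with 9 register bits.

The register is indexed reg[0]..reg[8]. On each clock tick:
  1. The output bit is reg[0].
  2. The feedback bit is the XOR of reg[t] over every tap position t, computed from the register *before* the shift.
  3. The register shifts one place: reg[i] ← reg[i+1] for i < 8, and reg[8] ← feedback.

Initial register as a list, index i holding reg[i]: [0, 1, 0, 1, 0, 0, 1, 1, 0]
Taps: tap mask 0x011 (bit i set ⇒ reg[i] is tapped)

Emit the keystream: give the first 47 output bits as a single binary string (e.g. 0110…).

k : reg_k → out_k, fb_k
0: 010100110 → 0, fb=0
1: 101001100 → 1, fb=1
2: 010011001 → 0, fb=1
3: 100110011 → 1, fb=0
4: 001100110 → 0, fb=0
5: 011001100 → 0, fb=0
6: 110011000 → 1, fb=0
7: 100110000 → 1, fb=0
8: 001100000 → 0, fb=0
9: 011000000 → 0, fb=0
10: 110000000 → 1, fb=1
11: 100000001 → 1, fb=1
12: 000000011 → 0, fb=0
13: 000000110 → 0, fb=0
14: 000001100 → 0, fb=0
15: 000011000 → 0, fb=1
16: 000110001 → 0, fb=1
17: 001100011 → 0, fb=0
18: 011000110 → 0, fb=0
19: 110001100 → 1, fb=1
20: 100011001 → 1, fb=0
21: 000110010 → 0, fb=1
22: 001100101 → 0, fb=0
23: 011001010 → 0, fb=0
24: 110010100 → 1, fb=0
25: 100101000 → 1, fb=1
26: 001010001 → 0, fb=1
27: 010100011 → 0, fb=0
28: 101000110 → 1, fb=1
29: 010001101 → 0, fb=0
30: 100011010 → 1, fb=0
31: 000110100 → 0, fb=1
32: 001101001 → 0, fb=0
33: 011010010 → 0, fb=1
34: 110100101 → 1, fb=1
35: 101001011 → 1, fb=1
36: 010010111 → 0, fb=1
37: 100101111 → 1, fb=1
38: 001011111 → 0, fb=1
39: 010111111 → 0, fb=1
40: 101111111 → 1, fb=0
41: 011111110 → 0, fb=1
42: 111111101 → 1, fb=0
43: 111111010 → 1, fb=0
44: 111110100 → 1, fb=0
45: 111101000 → 1, fb=1
46: 111010001 → 1, fb=0

01010011001100000001100011001010001101001011111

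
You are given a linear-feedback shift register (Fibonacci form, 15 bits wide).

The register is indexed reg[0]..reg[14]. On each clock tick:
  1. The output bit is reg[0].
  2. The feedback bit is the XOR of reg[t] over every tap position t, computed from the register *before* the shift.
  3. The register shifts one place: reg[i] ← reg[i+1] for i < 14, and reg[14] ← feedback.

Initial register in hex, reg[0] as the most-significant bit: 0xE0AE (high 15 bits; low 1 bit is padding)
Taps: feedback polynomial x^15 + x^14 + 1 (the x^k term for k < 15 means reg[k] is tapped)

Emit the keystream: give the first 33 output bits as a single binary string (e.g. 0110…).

k : reg_k → out_k, fb_k
0: 111000001010111 → 1, fb=0
1: 110000010101110 → 1, fb=1
2: 100000101011101 → 1, fb=0
3: 000001010111010 → 0, fb=0
4: 000010101110100 → 0, fb=0
5: 000101011101000 → 0, fb=0
6: 001010111010000 → 0, fb=0
7: 010101110100000 → 0, fb=0
8: 101011101000000 → 1, fb=1
9: 010111010000001 → 0, fb=1
10: 101110100000011 → 1, fb=0
11: 011101000000110 → 0, fb=0
12: 111010000001100 → 1, fb=1
13: 110100000011001 → 1, fb=0
14: 101000000110010 → 1, fb=1
15: 010000001100101 → 0, fb=1
16: 100000011001011 → 1, fb=0
17: 000000110010110 → 0, fb=0
18: 000001100101100 → 0, fb=0
19: 000011001011000 → 0, fb=0
20: 000110010110000 → 0, fb=0
21: 001100101100000 → 0, fb=0
22: 011001011000000 → 0, fb=0
23: 110010110000000 → 1, fb=1
24: 100101100000001 → 1, fb=0
25: 001011000000010 → 0, fb=0
26: 010110000000100 → 0, fb=0
27: 101100000001000 → 1, fb=1
28: 011000000010001 → 0, fb=1
29: 110000000100011 → 1, fb=0
30: 100000001000110 → 1, fb=1
31: 000000010001101 → 0, fb=1
32: 000000100011011 → 0, fb=1

111000001010111010000001100101100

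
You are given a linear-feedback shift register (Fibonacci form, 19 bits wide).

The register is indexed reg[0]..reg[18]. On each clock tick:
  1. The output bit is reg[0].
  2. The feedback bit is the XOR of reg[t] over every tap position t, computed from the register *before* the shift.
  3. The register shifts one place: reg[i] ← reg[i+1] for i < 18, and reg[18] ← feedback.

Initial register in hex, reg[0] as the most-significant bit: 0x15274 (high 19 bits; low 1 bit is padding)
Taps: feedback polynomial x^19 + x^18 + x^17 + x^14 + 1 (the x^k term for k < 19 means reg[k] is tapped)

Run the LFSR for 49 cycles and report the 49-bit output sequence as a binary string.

step | reg (before) | out | fb
   0 | 0001010100100111010 | 0 | 0
   1 | 0010101001001110100 | 0 | 1
   2 | 0101010010011101001 | 0 | 1
   3 | 1010100100111010011 | 1 | 0
   4 | 0101001001110100110 | 0 | 1
   5 | 1010010011101001101 | 1 | 0
   6 | 0100100111010011010 | 0 | 0
   7 | 1001001110100110100 | 1 | 0
   8 | 0010011101001101000 | 0 | 0
   9 | 0100111010011010000 | 0 | 1
  10 | 1001110100110100001 | 1 | 0
  11 | 0011101001101000010 | 0 | 1
  12 | 0111010011010000101 | 0 | 1
  13 | 1110100110100001011 | 1 | 1
  14 | 1101001101000010111 | 1 | 0
  15 | 1010011010000101110 | 1 | 0
  16 | 0100110100001011100 | 0 | 1
  17 | 1001101000010111001 | 1 | 1
  18 | 0011010000101110011 | 0 | 1
  19 | 0110100001011100111 | 0 | 0
  20 | 1101000010111001110 | 1 | 0
  21 | 1010000101110011100 | 1 | 0
  22 | 0100001011100111000 | 0 | 1
  23 | 1000010111001110001 | 1 | 1
  24 | 0000101110011100011 | 0 | 0
  25 | 0001011100111000110 | 0 | 1
  26 | 0010111001110001101 | 0 | 1
  27 | 0101110011100011011 | 0 | 1
  28 | 1011100111000110111 | 1 | 0
  29 | 0111001110001101110 | 0 | 1
  30 | 1110011100011011101 | 1 | 1
  31 | 1100111000110111011 | 1 | 0
  32 | 1001110001101110110 | 1 | 1
  33 | 0011100011011101101 | 0 | 1
  34 | 0111000110111011011 | 0 | 1
  35 | 1110001101110110111 | 1 | 0
  36 | 1100011011101101110 | 1 | 0
  37 | 1000110111011011100 | 1 | 0
  38 | 0001101110110111000 | 0 | 1
  39 | 0011011101101110001 | 0 | 0
  40 | 0110111011011100010 | 0 | 1
  41 | 1101110110111000101 | 1 | 0
  42 | 1011101101110001010 | 1 | 0
  43 | 0111011011100010100 | 0 | 1
  44 | 1110110111000101001 | 1 | 0
  45 | 1101101110001010010 | 1 | 1
  46 | 1011011100010100101 | 1 | 0
  47 | 0110111000101001010 | 0 | 1
  48 | 1101110001010010101 | 1 | 1

0001010100100111010011010000101110011100011011101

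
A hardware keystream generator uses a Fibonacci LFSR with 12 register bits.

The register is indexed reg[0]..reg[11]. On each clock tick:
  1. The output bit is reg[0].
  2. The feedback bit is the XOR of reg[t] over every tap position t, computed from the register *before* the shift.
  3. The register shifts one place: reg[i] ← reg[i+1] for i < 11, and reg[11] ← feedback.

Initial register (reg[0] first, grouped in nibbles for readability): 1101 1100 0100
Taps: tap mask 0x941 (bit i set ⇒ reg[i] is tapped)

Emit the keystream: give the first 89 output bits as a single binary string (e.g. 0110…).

k : reg_k → out_k, fb_k
0: 110111000100 → 1, fb=1
1: 101110001001 → 1, fb=1
2: 011100010011 → 0, fb=1
3: 111000100111 → 1, fb=1
4: 110001001111 → 1, fb=1
5: 100010011111 → 1, fb=1
6: 000100111111 → 0, fb=1
7: 001001111111 → 0, fb=1
8: 010011111111 → 0, fb=1
9: 100111111111 → 1, fb=0
10: 001111111110 → 0, fb=0
11: 011111111100 → 0, fb=0
12: 111111111000 → 1, fb=1
13: 111111110001 → 1, fb=1
14: 111111100011 → 1, fb=1
15: 111111000111 → 1, fb=0
16: 111110001110 → 1, fb=0
17: 111100011100 → 1, fb=0
18: 111000111000 → 1, fb=1
19: 110001110001 → 1, fb=1
20: 100011100011 → 1, fb=1
21: 000111000111 → 0, fb=1
22: 001110001111 → 0, fb=0
23: 011100011110 → 0, fb=1
24: 111000111101 → 1, fb=0
25: 110001111010 → 1, fb=1
26: 100011110101 → 1, fb=1
27: 000111101011 → 0, fb=1
28: 001111010111 → 0, fb=1
29: 011110101111 → 0, fb=1
30: 111101011111 → 1, fb=1
31: 111010111111 → 1, fb=0
32: 110101111110 → 1, fb=1
33: 101011111101 → 1, fb=0
34: 010111111010 → 0, fb=0
35: 101111110100 → 1, fb=0
36: 011111101000 → 0, fb=0
37: 111111010000 → 1, fb=1
38: 111110100001 → 1, fb=1
39: 111101000011 → 1, fb=0
40: 111010000110 → 1, fb=1
41: 110100001101 → 1, fb=1
42: 101000011011 → 1, fb=1
43: 010000110111 → 0, fb=0
44: 100001101110 → 1, fb=1
45: 000011011101 → 0, fb=0
46: 000110111010 → 0, fb=0
47: 001101110100 → 0, fb=1
48: 011011101001 → 0, fb=1
49: 110111010011 → 1, fb=0
50: 101110100110 → 1, fb=0
51: 011101001100 → 0, fb=1
52: 111010011001 → 1, fb=1
53: 110100110011 → 1, fb=1
54: 101001100111 → 1, fb=1
55: 010011001111 → 0, fb=0
56: 100110011110 → 1, fb=0
57: 001100111100 → 0, fb=0
58: 011001111000 → 0, fb=0
59: 110011110000 → 1, fb=0
60: 100111100000 → 1, fb=0
61: 001111000000 → 0, fb=0
62: 011110000000 → 0, fb=0
63: 111100000000 → 1, fb=1
64: 111000000001 → 1, fb=0
65: 110000000010 → 1, fb=1
66: 100000000101 → 1, fb=0
67: 000000001010 → 0, fb=1
68: 000000010101 → 0, fb=1
69: 000000101011 → 0, fb=1
70: 000001010111 → 0, fb=1
71: 000010101111 → 0, fb=1
72: 000101011111 → 0, fb=0
73: 001010111110 → 0, fb=0
74: 010101111100 → 0, fb=0
75: 101011111000 → 1, fb=1
76: 010111110001 → 0, fb=0
77: 101111100010 → 1, fb=0
78: 011111000100 → 0, fb=0
79: 111110001000 → 1, fb=0
80: 111100010000 → 1, fb=1
81: 111000100001 → 1, fb=1
82: 110001000011 → 1, fb=0
83: 100010000110 → 1, fb=1
84: 000100001101 → 0, fb=0
85: 001000011010 → 0, fb=1
86: 010000110101 → 0, fb=0
87: 100001101010 → 1, fb=1
88: 000011010101 → 0, fb=1

11011100010011111111100011100011110101111110100001101110100110011110000000010101111100010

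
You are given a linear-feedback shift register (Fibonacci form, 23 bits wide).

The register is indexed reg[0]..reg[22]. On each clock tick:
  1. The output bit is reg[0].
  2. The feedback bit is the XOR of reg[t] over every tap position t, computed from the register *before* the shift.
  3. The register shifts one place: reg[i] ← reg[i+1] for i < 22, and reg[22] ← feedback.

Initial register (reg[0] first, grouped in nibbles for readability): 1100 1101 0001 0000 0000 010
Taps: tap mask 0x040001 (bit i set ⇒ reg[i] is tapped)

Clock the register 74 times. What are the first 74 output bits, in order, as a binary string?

k : reg_k → out_k, fb_k
0: 11001101000100000000010 → 1, fb=1
1: 10011010001000000000101 → 1, fb=1
2: 00110100010000000001011 → 0, fb=0
3: 01101000100000000010110 → 0, fb=1
4: 11010001000000000101101 → 1, fb=1
5: 10100010000000001011011 → 1, fb=0
6: 01000100000000010110110 → 0, fb=1
7: 10001000000000101101101 → 1, fb=1
8: 00010000000001011011011 → 0, fb=1
9: 00100000000010110110111 → 0, fb=1
10: 01000000000101101101111 → 0, fb=0
11: 10000000001011011011110 → 1, fb=0
12: 00000000010110110111100 → 0, fb=1
13: 00000000101101101111001 → 0, fb=1
14: 00000001011011011110011 → 0, fb=1
15: 00000010110110111100111 → 0, fb=0
16: 00000101101101111001110 → 0, fb=0
17: 00001011011011110011100 → 0, fb=1
18: 00010110110111100111001 → 0, fb=1
19: 00101101101111001110011 → 0, fb=1
20: 01011011011110011100111 → 0, fb=0
21: 10110110111100111001110 → 1, fb=1
22: 01101101111001110011101 → 0, fb=1
23: 11011011110011100111011 → 1, fb=0
24: 10110111100111001110110 → 1, fb=0
25: 01101111001110011101100 → 0, fb=0
26: 11011110011100111011000 → 1, fb=0
27: 10111100111001110110000 → 1, fb=0
28: 01111001110011101100000 → 0, fb=0
29: 11110011100111011000000 → 1, fb=1
30: 11100111001110110000001 → 1, fb=1
31: 11001110011101100000011 → 1, fb=1
32: 10011100111011000000111 → 1, fb=1
33: 00111001110110000001111 → 0, fb=0
34: 01110011101100000011110 → 0, fb=1
35: 11100111011000000111101 → 1, fb=0
36: 11001110110000001111010 → 1, fb=0
37: 10011101100000011110100 → 1, fb=0
38: 00111011000000111101000 → 0, fb=0
39: 01110110000001111010000 → 0, fb=1
40: 11101100000011110100001 → 1, fb=1
41: 11011000000111101000011 → 1, fb=1
42: 10110000001111010000111 → 1, fb=1
43: 01100000011110100001111 → 0, fb=0
44: 11000000111101000011110 → 1, fb=0
45: 10000001111010000111100 → 1, fb=0
46: 00000011110100001111000 → 0, fb=1
47: 00000111101000011110001 → 0, fb=1
48: 00001111010000111100011 → 0, fb=0
49: 00011110100001111000110 → 0, fb=0
50: 00111101000011110001100 → 0, fb=0
51: 01111010000111100011000 → 0, fb=1
52: 11110100001111000110001 → 1, fb=0
53: 11101000011110001100010 → 1, fb=1
54: 11010000111100011000101 → 1, fb=1
55: 10100001111000110001011 → 1, fb=1
56: 01000011110001100010111 → 0, fb=1
57: 10000111100011000101111 → 1, fb=1
58: 00001111000110001011111 → 0, fb=1
59: 00011110001100010111111 → 0, fb=1
60: 00111100011000101111111 → 0, fb=1
61: 01111000110001011111111 → 0, fb=1
62: 11110001100010111111111 → 1, fb=0
63: 11100011000101111111110 → 1, fb=0
64: 11000110001011111111100 → 1, fb=0
65: 10001100010111111111000 → 1, fb=0
66: 00011000101111111110000 → 0, fb=1
67: 00110001011111111100001 → 0, fb=0
68: 01100010111111111000010 → 0, fb=0
69: 11000101111111110000100 → 1, fb=1
70: 10001011111111100001001 → 1, fb=1
71: 00010111111111000010011 → 0, fb=1
72: 00101111111110000100111 → 0, fb=0
73: 01011111111100001001110 → 0, fb=0

11001101000100000000010110110111100111001110110000001111010000111100011000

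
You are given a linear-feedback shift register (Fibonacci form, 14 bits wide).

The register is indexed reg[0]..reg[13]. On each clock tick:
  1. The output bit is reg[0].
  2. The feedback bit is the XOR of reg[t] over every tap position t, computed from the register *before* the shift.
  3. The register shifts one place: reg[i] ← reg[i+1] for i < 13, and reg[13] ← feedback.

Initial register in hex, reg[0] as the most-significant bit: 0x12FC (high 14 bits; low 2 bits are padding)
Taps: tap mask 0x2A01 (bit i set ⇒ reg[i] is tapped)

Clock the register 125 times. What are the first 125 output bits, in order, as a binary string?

00010010111111111000010110111000100000110001000011100101011110100000011000010011010011010000011010011101100001001000001110101

step | reg (before) | out | fb
   0 | 00010010111111 | 0 | 1
   1 | 00100101111111 | 0 | 1
   2 | 01001011111111 | 0 | 1
   3 | 10010111111111 | 1 | 0
   4 | 00101111111110 | 0 | 0
   5 | 01011111111100 | 0 | 0
   6 | 10111111111000 | 1 | 0
   7 | 01111111110000 | 0 | 1
   8 | 11111111100001 | 1 | 0
   9 | 11111111000010 | 1 | 1
  10 | 11111110000101 | 1 | 1
  11 | 11111100001011 | 1 | 0
  12 | 11111000010110 | 1 | 1
  13 | 11110000101101 | 1 | 1
  14 | 11100001011011 | 1 | 1
  15 | 11000010110111 | 1 | 0
  16 | 10000101101110 | 1 | 0
  17 | 00001011011100 | 0 | 0
  18 | 00010110111000 | 0 | 1
  19 | 00101101110001 | 0 | 0
  20 | 01011011100010 | 0 | 0
  21 | 10110111000100 | 1 | 0
  22 | 01101110001000 | 0 | 0
  23 | 11011100010000 | 1 | 0
  24 | 10111000100000 | 1 | 1
  25 | 01110001000001 | 0 | 1
  26 | 11100010000011 | 1 | 0
  27 | 11000100000110 | 1 | 0
  28 | 10001000001100 | 1 | 0
  29 | 00010000011000 | 0 | 1
  30 | 00100000110001 | 0 | 0
  31 | 01000001100010 | 0 | 0
  32 | 10000011000100 | 1 | 0
  33 | 00000110001000 | 0 | 0
  34 | 00001100010000 | 0 | 1
  35 | 00011000100001 | 0 | 1
  36 | 00110001000011 | 0 | 1
  37 | 01100010000111 | 0 | 0
  38 | 11000100001110 | 1 | 0
  39 | 10001000011100 | 1 | 1
  40 | 00010000111001 | 0 | 0
  41 | 00100001110010 | 0 | 1
  42 | 01000011100101 | 0 | 0
  43 | 10000111001010 | 1 | 1
  44 | 00001110010101 | 0 | 1
  45 | 00011100101011 | 0 | 1
  46 | 00111001010111 | 0 | 1
  47 | 01110010101111 | 0 | 0
  48 | 11100101011110 | 1 | 1
  49 | 11001010111101 | 1 | 0
  50 | 10010101111010 | 1 | 0
  51 | 00101011110100 | 0 | 0
  52 | 01010111101000 | 0 | 0
  53 | 10101111010000 | 1 | 0
  54 | 01011110100000 | 0 | 0
  55 | 10111101000000 | 1 | 1
  56 | 01111010000001 | 0 | 1
  57 | 11110100000011 | 1 | 0
  58 | 11101000000110 | 1 | 0
  59 | 11010000001100 | 1 | 0
  60 | 10100000011000 | 1 | 0
  61 | 01000000110000 | 0 | 1
  62 | 10000001100001 | 1 | 0
  63 | 00000011000010 | 0 | 0
  64 | 00000110000100 | 0 | 1
  65 | 00001100001001 | 0 | 1
  66 | 00011000010011 | 0 | 0
  67 | 00110000100110 | 0 | 1
  68 | 01100001001101 | 0 | 0
  69 | 11000010011010 | 1 | 0
  70 | 10000100110100 | 1 | 1
  71 | 00001001101001 | 0 | 1
  72 | 00010011010011 | 0 | 0
  73 | 00100110100110 | 0 | 1
  74 | 01001101001101 | 0 | 0
  75 | 10011010011010 | 1 | 0
  76 | 00110100110100 | 0 | 0
  77 | 01101001101000 | 0 | 0
  78 | 11010011010000 | 1 | 0
  79 | 10100110100000 | 1 | 1
  80 | 01001101000001 | 0 | 1
  81 | 10011010000011 | 1 | 0
  82 | 00110100000110 | 0 | 1
  83 | 01101000001101 | 0 | 0
  84 | 11010000011010 | 1 | 0
  85 | 10100000110100 | 1 | 1
  86 | 01000001101001 | 0 | 1
  87 | 10000011010011 | 1 | 1
  88 | 00000110100111 | 0 | 0
  89 | 00001101001110 | 0 | 1
  90 | 00011010011101 | 0 | 1
  91 | 00110100111011 | 0 | 0
  92 | 01101001110110 | 0 | 0
  93 | 11010011101100 | 1 | 0
  94 | 10100111011000 | 1 | 0
  95 | 01001110110000 | 0 | 1
  96 | 10011101100001 | 1 | 0
  97 | 00111011000010 | 0 | 0
  98 | 01110110000100 | 0 | 1
  99 | 11101100001001 | 1 | 0
 100 | 11011000010010 | 1 | 0
 101 | 10110000100100 | 1 | 0
 102 | 01100001001000 | 0 | 0
 103 | 11000010010000 | 1 | 0
 104 | 10000100100000 | 1 | 1
 105 | 00001001000001 | 0 | 1
 106 | 00010010000011 | 0 | 1
 107 | 00100100000111 | 0 | 0
 108 | 01001000001110 | 0 | 1
 109 | 10010000011101 | 1 | 0
 110 | 00100000111010 | 0 | 1
 111 | 01000001110101 | 0 | 1
 112 | 10000011101011 | 1 | 0
 113 | 00000111010110 | 0 | 0
 114 | 00001110101100 | 0 | 1
 115 | 00011101011001 | 0 | 0
 116 | 00111010110010 | 0 | 1
 117 | 01110101100101 | 0 | 0
 118 | 11101011001010 | 1 | 1
 119 | 11010110010101 | 1 | 0
 120 | 10101100101010 | 1 | 1
 121 | 01011001010101 | 0 | 1
 122 | 10110010101011 | 1 | 0
 123 | 01100101010110 | 0 | 0
 124 | 11001010101100 | 1 | 0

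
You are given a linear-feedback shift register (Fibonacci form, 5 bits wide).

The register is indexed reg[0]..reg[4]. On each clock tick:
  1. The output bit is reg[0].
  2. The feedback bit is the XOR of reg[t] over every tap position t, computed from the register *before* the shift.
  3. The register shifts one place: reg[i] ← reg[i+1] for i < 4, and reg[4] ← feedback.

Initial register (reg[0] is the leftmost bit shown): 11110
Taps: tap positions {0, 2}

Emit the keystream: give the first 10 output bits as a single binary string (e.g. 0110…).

tick  register→output (feedback)
  0  11110→1 (0)
  1  11100→1 (0)
  2  11000→1 (1)
  3  10001→1 (1)
  4  00011→0 (0)
  5  00110→0 (1)
  6  01101→0 (1)
  7  11011→1 (1)
  8  10111→1 (0)
  9  01110→0 (1)

1111000110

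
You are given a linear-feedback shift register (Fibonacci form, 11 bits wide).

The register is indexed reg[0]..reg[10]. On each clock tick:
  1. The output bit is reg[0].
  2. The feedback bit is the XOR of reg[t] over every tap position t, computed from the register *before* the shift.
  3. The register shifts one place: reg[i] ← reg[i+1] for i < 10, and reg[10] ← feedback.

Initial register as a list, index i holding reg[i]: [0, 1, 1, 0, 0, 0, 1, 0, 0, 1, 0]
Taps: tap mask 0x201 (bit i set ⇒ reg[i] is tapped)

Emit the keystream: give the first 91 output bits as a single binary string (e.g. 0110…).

tick  register→output (feedback)
  0  01100010010→0 (1)
  1  11000100101→1 (1)
  2  10001001011→1 (0)
  3  00010010110→0 (1)
  4  00100101101→0 (0)
  5  01001011010→0 (1)
  6  10010110101→1 (1)
  7  00101101011→0 (1)
  8  01011010111→0 (1)
  9  10110101111→1 (0)
 10  01101011110→0 (1)
 11  11010111101→1 (1)
 12  10101111011→1 (0)
 13  01011110110→0 (1)
 14  10111101101→1 (1)
 15  01111011011→0 (1)
 16  11110110111→1 (0)
 17  11101101110→1 (0)
 18  11011011100→1 (1)
 19  10110111001→1 (1)
 20  01101110011→0 (1)
 21  11011100111→1 (0)
 22  10111001110→1 (0)
 23  01110011100→0 (0)
 24  11100111000→1 (1)
 25  11001110001→1 (1)
 26  10011100011→1 (0)
 27  00111000110→0 (1)
 28  01110001101→0 (0)
 29  11100011010→1 (0)
 30  11000110100→1 (1)
 31  10001101001→1 (1)
 32  00011010011→0 (1)
 33  00110100111→0 (1)
 34  01101001111→0 (1)
 35  11010011111→1 (0)
 36  10100111110→1 (0)
 37  01001111100→0 (0)
 38  10011111000→1 (1)
 39  00111110001→0 (0)
 40  01111100010→0 (1)
 41  11111000101→1 (1)
 42  11110001011→1 (0)
 43  11100010110→1 (0)
 44  11000101100→1 (1)
 45  10001011001→1 (1)
 46  00010110011→0 (1)
 47  00101100111→0 (1)
 48  01011001111→0 (1)
 49  10110011111→1 (0)
 50  01100111110→0 (1)
 51  11001111101→1 (1)
 52  10011111011→1 (0)
 53  00111110110→0 (1)
 54  01111101101→0 (0)
 55  11111011010→1 (0)
 56  11110110100→1 (1)
 57  11101101001→1 (1)
 58  11011010011→1 (0)
 59  10110100110→1 (0)
 60  01101001100→0 (0)
 61  11010011000→1 (1)
 62  10100110001→1 (1)
 63  01001100011→0 (1)
 64  10011000111→1 (0)
 65  00110001110→0 (1)
 66  01100011101→0 (0)
 67  11000111010→1 (0)
 68  10001110100→1 (1)
 69  00011101001→0 (0)
 70  00111010010→0 (1)
 71  01110100101→0 (0)
 72  11101001010→1 (0)
 73  11010010100→1 (1)
 74  10100101001→1 (1)
 75  01001010011→0 (1)
 76  10010100111→1 (0)
 77  00101001110→0 (1)
 78  01010011101→0 (0)
 79  10100111010→1 (0)
 80  01001110100→0 (0)
 81  10011101000→1 (1)
 82  00111010001→0 (0)
 83  01110100010→0 (1)
 84  11101000101→1 (1)
 85  11010001011→1 (0)
 86  10100010110→1 (0)
 87  01000101100→0 (0)
 88  10001011000→1 (1)
 89  00010110001→0 (0)
 90  00101100010→0 (1)

0110001001011010111101101110011100011010011111000101100111110110100110001110100101001110100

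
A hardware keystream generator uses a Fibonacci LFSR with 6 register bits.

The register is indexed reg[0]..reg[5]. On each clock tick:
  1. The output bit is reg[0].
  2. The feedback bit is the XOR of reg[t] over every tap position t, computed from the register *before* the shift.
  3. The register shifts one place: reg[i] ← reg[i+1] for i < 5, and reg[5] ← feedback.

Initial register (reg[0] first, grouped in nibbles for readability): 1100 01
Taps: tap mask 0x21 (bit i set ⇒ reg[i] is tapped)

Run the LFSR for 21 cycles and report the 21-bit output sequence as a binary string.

110001011110010100011

tick  register→output (feedback)
  0  110001→1 (0)
  1  100010→1 (1)
  2  000101→0 (1)
  3  001011→0 (1)
  4  010111→0 (1)
  5  101111→1 (0)
  6  011110→0 (0)
  7  111100→1 (1)
  8  111001→1 (0)
  9  110010→1 (1)
 10  100101→1 (0)
 11  001010→0 (0)
 12  010100→0 (0)
 13  101000→1 (1)
 14  010001→0 (1)
 15  100011→1 (0)
 16  000110→0 (0)
 17  001100→0 (0)
 18  011000→0 (0)
 19  110000→1 (1)
 20  100001→1 (0)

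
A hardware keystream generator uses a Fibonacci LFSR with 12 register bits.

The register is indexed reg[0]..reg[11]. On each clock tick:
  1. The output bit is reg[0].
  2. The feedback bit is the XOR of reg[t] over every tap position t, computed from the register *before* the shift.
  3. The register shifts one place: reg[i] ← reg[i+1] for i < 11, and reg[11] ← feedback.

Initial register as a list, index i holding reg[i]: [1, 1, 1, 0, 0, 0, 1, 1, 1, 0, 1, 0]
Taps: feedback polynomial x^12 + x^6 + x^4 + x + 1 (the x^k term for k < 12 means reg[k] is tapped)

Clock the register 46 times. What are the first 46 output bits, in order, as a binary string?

k : reg_k → out_k, fb_k
0: 111000111010 → 1, fb=1
1: 110001110101 → 1, fb=1
2: 100011101011 → 1, fb=1
3: 000111010111 → 0, fb=1
4: 001110101111 → 0, fb=0
5: 011101011110 → 0, fb=1
6: 111010111101 → 1, fb=0
7: 110101111010 → 1, fb=1
8: 101011110101 → 1, fb=1
9: 010111101011 → 0, fb=1
10: 101111010111 → 1, fb=0
11: 011110101110 → 0, fb=1
12: 111101011101 → 1, fb=0
13: 111010111010 → 1, fb=0
14: 110101110100 → 1, fb=1
15: 101011101001 → 1, fb=1
16: 010111010011 → 0, fb=0
17: 101110100110 → 1, fb=1
18: 011101001101 → 0, fb=1
19: 111010011011 → 1, fb=1
20: 110100110111 → 1, fb=1
21: 101001101111 → 1, fb=0
22: 010011011110 → 0, fb=0
23: 100110111100 → 1, fb=1
24: 001101111001 → 0, fb=1
25: 011011110011 → 0, fb=1
26: 110111100111 → 1, fb=0
27: 101111001110 → 1, fb=0
28: 011110011100 → 0, fb=0
29: 111100111000 → 1, fb=1
30: 111001110001 → 1, fb=1
31: 110011100011 → 1, fb=0
32: 100111000110 → 1, fb=0
33: 001110001100 → 0, fb=1
34: 011100011001 → 0, fb=1
35: 111000110011 → 1, fb=1
36: 110001100111 → 1, fb=1
37: 100011001111 → 1, fb=0
38: 000110011110 → 0, fb=1
39: 001100111101 → 0, fb=1
40: 011001111011 → 0, fb=0
41: 110011110110 → 1, fb=0
42: 100111101100 → 1, fb=1
43: 001111011001 → 0, fb=1
44: 011110110011 → 0, fb=1
45: 111101100111 → 1, fb=1

1110001110101111010111010011011110011100011001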